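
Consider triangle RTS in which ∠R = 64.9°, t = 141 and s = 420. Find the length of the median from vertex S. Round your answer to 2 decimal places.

m_S ≈ 197.13

By the law of cosines, r² = t² + s² − 2·t·s·cos R = 1.4604e+05, so r ≈ 382.15.
Median from S: ½√(2·r² + 2·t² − s²) ≈ 197.13.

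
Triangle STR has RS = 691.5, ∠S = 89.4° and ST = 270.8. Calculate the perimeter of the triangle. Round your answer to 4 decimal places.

By the law of cosines, TR² = RS² + ST² − 2·RS·ST·cos S = 5.4758e+05, so TR ≈ 739.99.
Semiperimeter s = (739.99+691.5+270.8)/2 = 851.14.
Perimeter = 739.99 + 691.5 + 270.8 = 1702.3.

perimeter ≈ 1702.2885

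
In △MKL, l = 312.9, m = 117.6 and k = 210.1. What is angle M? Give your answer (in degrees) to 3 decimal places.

By the law of cosines, cos M = (k² + l² − m²) / (2·k·l) ≈ 0.97519, so ∠M ≈ 12.79°.

∠M ≈ 12.789°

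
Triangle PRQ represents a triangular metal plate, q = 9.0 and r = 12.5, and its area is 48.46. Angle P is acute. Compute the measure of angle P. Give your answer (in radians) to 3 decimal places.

From area = ½·r·q·sin P, we get sin P = 2·area/(r·q) ≈ 0.86151.
Taking the acute solution, ∠P ≈ 1.038 rad.

1.038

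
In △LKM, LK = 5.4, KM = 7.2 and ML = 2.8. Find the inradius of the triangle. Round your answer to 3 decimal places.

Semiperimeter s = (7.2 + 2.8 + 5.4)/2 = 7.7.
Heron's formula: area = √(7.7·0.5·4.9·2.3) ≈ 6.5871.
Inradius = area/s = 6.5871/7.7 ≈ 0.85546.

0.855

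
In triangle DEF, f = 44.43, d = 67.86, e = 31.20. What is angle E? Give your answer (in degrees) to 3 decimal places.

∠E ≈ 21.626°

By the law of cosines, cos E = (f² + d² − e²) / (2·f·d) ≈ 0.92961, so ∠E ≈ 21.63°.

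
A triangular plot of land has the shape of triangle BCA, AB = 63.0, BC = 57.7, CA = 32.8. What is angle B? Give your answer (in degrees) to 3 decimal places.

∠B ≈ 31.142°

By the law of cosines, cos B = (AB² + BC² − CA²) / (2·AB·BC) ≈ 0.85588, so ∠B ≈ 31.14°.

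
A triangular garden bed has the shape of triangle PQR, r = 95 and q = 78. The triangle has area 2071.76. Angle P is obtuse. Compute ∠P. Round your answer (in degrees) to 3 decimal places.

∠P ≈ 146.001°

From area = ½·q·r·sin P, we get sin P = 2·area/(q·r) ≈ 0.55918.
Taking the obtuse solution, ∠P ≈ 146.00°.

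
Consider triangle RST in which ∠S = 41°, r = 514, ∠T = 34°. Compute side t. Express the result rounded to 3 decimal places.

297.564

The third angle is ∠R = 180° − ∠S − ∠T = 105.00°.
Law of sines: t = r·sin T/sin R ≈ 297.56.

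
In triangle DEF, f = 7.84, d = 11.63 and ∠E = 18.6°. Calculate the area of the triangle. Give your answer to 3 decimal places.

Area = ½·f·d·sin E ≈ 14.541.

area ≈ 14.541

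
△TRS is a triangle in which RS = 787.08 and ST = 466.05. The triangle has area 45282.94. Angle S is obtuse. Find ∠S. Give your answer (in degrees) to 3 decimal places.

From area = ½·RS·ST·sin S, we get sin S = 2·area/(RS·ST) ≈ 0.24690.
Taking the obtuse solution, ∠S ≈ 165.71°.

∠S ≈ 165.706°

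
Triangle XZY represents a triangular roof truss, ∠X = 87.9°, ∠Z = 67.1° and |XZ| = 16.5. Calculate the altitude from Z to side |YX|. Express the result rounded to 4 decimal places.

16.4889

The third angle is ∠Y = 180° − ∠X − ∠Z = 25.00°.
Law of sines: |ZY| = |XZ|·sin X/sin Y ≈ 39.016.
Law of sines: |YX| = |XZ|·sin Z/sin Y ≈ 35.965.
Area = ½·|XZ|·|ZY|·sin Z ≈ 296.51.
The altitude from Z has length 2·area/|YX| ≈ 16.489.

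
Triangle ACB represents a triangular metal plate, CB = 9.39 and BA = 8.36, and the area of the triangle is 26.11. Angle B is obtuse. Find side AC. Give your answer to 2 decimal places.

16.59

From area = ½·CB·BA·sin B, we get sin B = 2·area/(CB·BA) ≈ 0.66522.
Taking the obtuse solution, ∠B ≈ 138.30°.
Law of cosines then gives AC ≈ 16.592.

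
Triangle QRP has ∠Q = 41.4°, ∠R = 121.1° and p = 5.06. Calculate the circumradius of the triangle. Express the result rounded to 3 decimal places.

The third angle is ∠P = 180° − ∠Q − ∠R = 17.50°.
Law of sines: q = p·sin Q/sin P ≈ 11.128.
Law of sines: r = p·sin R/sin P ≈ 14.408.
Circumradius = p/(2 sin P) ≈ 8.4135.

8.414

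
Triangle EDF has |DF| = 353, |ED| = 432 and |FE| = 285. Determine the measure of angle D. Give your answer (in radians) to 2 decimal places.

By the law of cosines, cos D = (|ED|² + |DF|² − |FE|²) / (2·|ED|·|DF|) ≈ 0.75414, so ∠D ≈ 0.716 rad.

∠D ≈ 0.72 rad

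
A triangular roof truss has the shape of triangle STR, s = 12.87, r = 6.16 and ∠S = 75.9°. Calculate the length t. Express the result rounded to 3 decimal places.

12.900

Law of sines: sin R = r·sin S/s ≈ 0.46421.
Since s ≥ r, only the acute value applies: ∠R ≈ 27.66°.
Then ∠T = 180° − ∠S − ∠R ≈ 76.44°.
Law of sines gives t = s·sin T/sin S ≈ 12.9.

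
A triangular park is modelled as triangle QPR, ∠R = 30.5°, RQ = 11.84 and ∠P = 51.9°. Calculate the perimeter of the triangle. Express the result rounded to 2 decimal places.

perimeter ≈ 34.39

The third angle is ∠Q = 180° − ∠P − ∠R = 97.60°.
Law of sines: PR = RQ·sin Q/sin P ≈ 14.914.
Law of sines: QP = RQ·sin R/sin P ≈ 7.6363.
Semiperimeter s = (14.914+11.84+7.6363)/2 = 17.195.
Perimeter = 14.914 + 11.84 + 7.6363 = 34.39.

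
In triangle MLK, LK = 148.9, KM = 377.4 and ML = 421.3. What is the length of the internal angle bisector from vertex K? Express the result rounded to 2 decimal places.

142.08

By the law of cosines, cos K = (LK² + KM² − ML²) / (2·LK·KM) ≈ -0.11471, so ∠K ≈ 1.6858 rad.
The bisector from K has length 2·LK·KM·cos(∠K/2)/(LK+KM) ≈ 142.08.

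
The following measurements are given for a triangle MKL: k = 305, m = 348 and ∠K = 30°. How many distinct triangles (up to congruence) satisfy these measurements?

2

m·sin K = 348·sin(30°) ≈ 174.
Since m sin K < k < m (174 < 305 < 348), two triangles exist.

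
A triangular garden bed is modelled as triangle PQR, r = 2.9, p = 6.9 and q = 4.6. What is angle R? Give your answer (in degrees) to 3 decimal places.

18.038

By the law of cosines, cos R = (p² + q² − r²) / (2·p·q) ≈ 0.95085, so ∠R ≈ 18.04°.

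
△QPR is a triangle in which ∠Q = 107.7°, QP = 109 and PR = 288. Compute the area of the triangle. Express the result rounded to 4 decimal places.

12226.5918

Law of sines: sin R = QP·sin Q/PR ≈ 0.36056.
Since PR ≥ QP, only the acute value applies: ∠R ≈ 21.13°.
Then ∠P = 180° − ∠Q − ∠R ≈ 51.17°.
Law of sines gives RQ = PR·sin P/sin Q ≈ 235.49.
Area = ½·PR·QP·sin P ≈ 12227.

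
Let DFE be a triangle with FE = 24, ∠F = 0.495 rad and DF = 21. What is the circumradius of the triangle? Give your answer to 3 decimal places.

By the law of cosines, ED² = DF² + FE² − 2·DF·FE·cos F = 129.99, so ED ≈ 11.401.
Area = ½·DF·FE·sin F ≈ 119.71.
Circumradius = ED/(2 sin F) ≈ 12.001.

12.001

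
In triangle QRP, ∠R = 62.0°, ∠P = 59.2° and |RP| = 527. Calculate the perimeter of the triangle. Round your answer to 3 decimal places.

perimeter ≈ 1600.210

The third angle is ∠Q = 180° − ∠R − ∠P = 58.80°.
Law of sines: |PQ| = |RP|·sin R/sin Q ≈ 543.99.
Law of sines: |QR| = |RP|·sin P/sin Q ≈ 529.22.
Semiperimeter s = (527+543.99+529.22)/2 = 800.1.
Perimeter = 527 + 543.99 + 529.22 = 1600.2.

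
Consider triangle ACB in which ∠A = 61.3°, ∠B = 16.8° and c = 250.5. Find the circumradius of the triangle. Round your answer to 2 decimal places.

The third angle is ∠C = 180° − ∠B − ∠A = 101.90°.
Law of sines: a = c·sin A/sin C ≈ 224.55.
Law of sines: b = c·sin B/sin C ≈ 73.993.
Circumradius = c/(2 sin C) ≈ 128.

128.00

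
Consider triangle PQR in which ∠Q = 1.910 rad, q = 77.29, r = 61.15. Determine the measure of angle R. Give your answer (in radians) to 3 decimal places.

Law of sines: sin R = r·sin Q/q ≈ 0.74609.
Since q ≥ r, only the acute value applies: ∠R ≈ 0.842 rad.
Then ∠P = π − ∠Q − ∠R ≈ 0.389 rad.

0.842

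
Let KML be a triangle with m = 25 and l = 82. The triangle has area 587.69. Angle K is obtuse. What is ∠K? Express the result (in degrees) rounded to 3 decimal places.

145.015

From area = ½·m·l·sin K, we get sin K = 2·area/(m·l) ≈ 0.57336.
Taking the obtuse solution, ∠K ≈ 145.02°.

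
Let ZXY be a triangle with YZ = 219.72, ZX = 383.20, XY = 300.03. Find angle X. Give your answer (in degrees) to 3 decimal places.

34.902

By the law of cosines, cos X = (ZX² + XY² − YZ²) / (2·ZX·XY) ≈ 0.82013, so ∠X ≈ 34.90°.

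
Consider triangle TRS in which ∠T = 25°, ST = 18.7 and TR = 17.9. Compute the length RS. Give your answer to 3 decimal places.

By the law of cosines, RS² = ST² + TR² − 2·ST·TR·cos T = 63.363, so RS ≈ 7.9601.

7.960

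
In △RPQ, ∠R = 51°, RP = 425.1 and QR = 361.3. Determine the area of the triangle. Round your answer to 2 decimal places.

Area = ½·QR·RP·sin R ≈ 59680.

area ≈ 59680.39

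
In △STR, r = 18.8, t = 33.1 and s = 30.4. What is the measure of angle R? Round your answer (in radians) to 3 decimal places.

∠R ≈ 0.595 rad

By the law of cosines, cos R = (s² + t² − r²) / (2·s·t) ≈ 0.82800, so ∠R ≈ 0.595 rad.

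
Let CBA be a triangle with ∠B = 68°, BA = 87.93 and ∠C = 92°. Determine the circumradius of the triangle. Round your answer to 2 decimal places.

43.99

The third angle is ∠A = 180° − ∠C − ∠B = 20.00°.
Law of sines: AC = BA·sin B/sin C ≈ 81.577.
Law of sines: CB = BA·sin A/sin C ≈ 30.092.
Circumradius = BA/(2 sin C) ≈ 43.992.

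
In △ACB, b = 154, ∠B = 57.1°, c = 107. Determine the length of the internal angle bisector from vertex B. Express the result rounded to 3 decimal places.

118.668

Law of sines: sin C = c·sin B/b ≈ 0.58337.
Since b ≥ c, only the acute value applies: ∠C ≈ 35.69°.
Then ∠A = 180° − ∠B − ∠C ≈ 87.21°.
Law of sines gives a = b·sin A/sin B ≈ 183.2.
The bisector from B has length 2·a·c·cos(∠B/2)/(a+c) ≈ 118.67.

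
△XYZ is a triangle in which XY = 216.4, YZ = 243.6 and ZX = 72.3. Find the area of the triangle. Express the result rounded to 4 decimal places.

area ≈ 7607.9203

Semiperimeter s = (243.6 + 72.3 + 216.4)/2 = 266.15.
Heron's formula: area = √(266.15·22.55·193.85·49.75) ≈ 7607.9.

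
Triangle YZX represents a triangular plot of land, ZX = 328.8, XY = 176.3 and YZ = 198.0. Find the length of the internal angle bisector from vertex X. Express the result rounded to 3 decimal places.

221.495

By the law of cosines, cos X = (ZX² + XY² − YZ²) / (2·ZX·XY) ≈ 0.86244, so ∠X ≈ 30.41°.
The bisector from X has length 2·ZX·XY·cos(∠X/2)/(ZX+XY) ≈ 221.49.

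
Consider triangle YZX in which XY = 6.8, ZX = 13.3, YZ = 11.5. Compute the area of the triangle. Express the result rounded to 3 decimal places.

area ≈ 39.098

Semiperimeter s = (13.3 + 6.8 + 11.5)/2 = 15.8.
Heron's formula: area = √(15.8·2.5·9·4.3) ≈ 39.098.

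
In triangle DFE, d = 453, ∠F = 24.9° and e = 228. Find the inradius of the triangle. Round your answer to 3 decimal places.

r ≈ 46.005

By the law of cosines, f² = e² + d² − 2·e·d·cos F = 69827, so f ≈ 264.25.
Area = ½·e·d·sin F ≈ 21743.
Semiperimeter s = (453+264.25+228)/2 = 472.62.
Inradius = area/s = 21743/472.62 ≈ 46.005.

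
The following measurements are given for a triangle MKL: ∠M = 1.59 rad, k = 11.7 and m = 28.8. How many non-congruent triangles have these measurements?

k·sin M = 11.7·sin(1.59 rad) ≈ 11.7.
Since ∠M is not acute, a triangle exists only if m > k; here m > k, so there is exactly one triangle.

1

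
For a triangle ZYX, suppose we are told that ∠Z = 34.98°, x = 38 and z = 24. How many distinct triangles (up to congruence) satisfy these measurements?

x·sin Z = 38·sin(34.98°) ≈ 21.79.
Since x sin Z < z < x (21.79 < 24 < 38), two triangles exist.

2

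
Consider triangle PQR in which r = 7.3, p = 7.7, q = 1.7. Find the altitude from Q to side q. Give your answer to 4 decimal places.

7.2425

Semiperimeter s = (7.7 + 1.7 + 7.3)/2 = 8.35.
Heron's formula: area = √(8.35·0.65·6.65·1.05) ≈ 6.1561.
The altitude from Q has length 2·area/q ≈ 7.2425.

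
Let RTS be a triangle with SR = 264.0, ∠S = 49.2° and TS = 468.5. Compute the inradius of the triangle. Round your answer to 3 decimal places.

By the law of cosines, RT² = TS² + SR² − 2·TS·SR·cos S = 1.2755e+05, so RT ≈ 357.15.
Area = ½·TS·SR·sin S ≈ 46814.
Semiperimeter s = (468.5+264+357.15)/2 = 544.82.
Inradius = area/s = 46814/544.82 ≈ 85.925.

85.925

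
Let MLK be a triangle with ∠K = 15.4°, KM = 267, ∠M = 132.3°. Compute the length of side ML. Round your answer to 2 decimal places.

The third angle is ∠L = 180° − ∠K − ∠M = 32.30°.
Law of sines: ML = KM·sin K/sin L ≈ 132.69.

132.69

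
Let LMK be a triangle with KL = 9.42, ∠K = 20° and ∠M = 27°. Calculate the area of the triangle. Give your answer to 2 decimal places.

The third angle is ∠L = 180° − ∠M − ∠K = 133.00°.
Law of sines: MK = KL·sin L/sin M ≈ 15.175.
Law of sines: LM = KL·sin K/sin M ≈ 7.0967.
Area = ½·KL·MK·sin K ≈ 24.446.

24.45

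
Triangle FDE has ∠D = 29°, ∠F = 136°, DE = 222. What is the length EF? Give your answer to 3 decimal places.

The third angle is ∠E = 180° − ∠F − ∠D = 15.00°.
Law of sines: EF = DE·sin D/sin F ≈ 154.94.

154.936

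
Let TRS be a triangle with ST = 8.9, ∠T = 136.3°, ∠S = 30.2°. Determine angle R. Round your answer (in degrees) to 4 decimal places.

The third angle is ∠R = 180° − ∠S − ∠T = 13.50°.

∠R ≈ 13.5000°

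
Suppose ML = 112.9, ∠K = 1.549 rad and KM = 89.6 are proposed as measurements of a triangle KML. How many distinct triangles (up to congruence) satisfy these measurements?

KM·sin K = 89.6·sin(1.549 rad) ≈ 89.58.
Since ML ≥ KM, exactly one triangle exists.

1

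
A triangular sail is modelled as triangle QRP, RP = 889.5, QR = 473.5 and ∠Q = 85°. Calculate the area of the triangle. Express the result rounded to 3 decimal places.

Law of sines: sin P = QR·sin Q/RP ≈ 0.53030.
Since RP ≥ QR, only the acute value applies: ∠P ≈ 32.03°.
Then ∠R = 180° − ∠Q − ∠P ≈ 62.97°.
Law of sines gives PQ = RP·sin R/sin Q ≈ 795.4.
Area = ½·RP·QR·sin R ≈ 1.8759e+05.

area ≈ 187593.801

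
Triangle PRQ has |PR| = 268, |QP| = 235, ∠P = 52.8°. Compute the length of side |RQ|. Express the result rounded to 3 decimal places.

225.596

By the law of cosines, |RQ|² = |QP|² + |PR|² − 2·|QP|·|PR|·cos P = 50894, so |RQ| ≈ 225.6.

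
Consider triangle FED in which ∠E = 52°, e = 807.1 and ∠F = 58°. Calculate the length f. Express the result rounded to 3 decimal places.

868.592

The third angle is ∠D = 180° − ∠F − ∠E = 70.00°.
Law of sines: f = e·sin F/sin E ≈ 868.59.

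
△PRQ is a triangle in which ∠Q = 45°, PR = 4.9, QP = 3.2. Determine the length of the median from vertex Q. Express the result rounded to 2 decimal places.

m_Q ≈ 4.58

Law of sines: sin R = QP·sin Q/PR ≈ 0.46178.
Since PR ≥ QP, only the acute value applies: ∠R ≈ 27.50°.
Then ∠P = 180° − ∠Q − ∠R ≈ 107.50°.
Law of sines gives RQ = PR·sin P/sin Q ≈ 6.609.
Median from Q: ½√(2·RQ² + 2·QP² − PR²) ≈ 4.5779.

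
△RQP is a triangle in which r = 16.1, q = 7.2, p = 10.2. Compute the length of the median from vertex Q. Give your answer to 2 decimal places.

Median from Q: ½√(2·p² + 2·r² − q²) ≈ 12.987.

12.99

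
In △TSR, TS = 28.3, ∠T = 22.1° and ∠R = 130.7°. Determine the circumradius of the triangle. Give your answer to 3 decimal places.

18.664

The third angle is ∠S = 180° − ∠R − ∠T = 27.20°.
Law of sines: SR = TS·sin T/sin R ≈ 14.044.
Law of sines: RT = TS·sin S/sin R ≈ 17.063.
Circumradius = TS/(2 sin R) ≈ 18.664.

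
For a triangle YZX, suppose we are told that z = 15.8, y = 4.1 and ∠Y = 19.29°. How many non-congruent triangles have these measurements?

0

z·sin Y = 15.8·sin(19.29°) ≈ 5.22.
Since y = 4.1 < 5.22 = z sin Y, no triangle exists.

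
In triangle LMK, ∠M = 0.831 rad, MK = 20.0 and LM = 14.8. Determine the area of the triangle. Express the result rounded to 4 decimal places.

Area = ½·LM·MK·sin M ≈ 109.31.

109.3137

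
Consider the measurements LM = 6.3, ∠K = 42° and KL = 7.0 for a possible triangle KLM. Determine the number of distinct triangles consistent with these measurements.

2

KL·sin K = 7.0·sin(42°) ≈ 4.684.
Since KL sin K < LM < KL (4.684 < 6.3 < 7.0), two triangles exist.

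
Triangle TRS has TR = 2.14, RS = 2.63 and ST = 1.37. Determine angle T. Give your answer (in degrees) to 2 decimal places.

94.50

By the law of cosines, cos T = (ST² + TR² − RS²) / (2·ST·TR) ≈ -0.07852, so ∠T ≈ 94.50°.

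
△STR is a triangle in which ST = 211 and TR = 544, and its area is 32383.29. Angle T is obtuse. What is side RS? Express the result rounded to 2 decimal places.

728.00

From area = ½·ST·TR·sin T, we get sin T = 2·area/(ST·TR) ≈ 0.56425.
Taking the obtuse solution, ∠T ≈ 145.65°.
Law of cosines then gives RS ≈ 728.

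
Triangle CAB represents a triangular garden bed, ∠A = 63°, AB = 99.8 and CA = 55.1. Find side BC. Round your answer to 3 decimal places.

89.460

By the law of cosines, BC² = CA² + AB² − 2·CA·AB·cos A = 8003.1, so BC ≈ 89.46.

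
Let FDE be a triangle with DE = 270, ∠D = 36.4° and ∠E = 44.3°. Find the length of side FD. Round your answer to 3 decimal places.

The third angle is ∠F = 180° − ∠D − ∠E = 99.30°.
Law of sines: FD = DE·sin E/sin F ≈ 191.08.

191.084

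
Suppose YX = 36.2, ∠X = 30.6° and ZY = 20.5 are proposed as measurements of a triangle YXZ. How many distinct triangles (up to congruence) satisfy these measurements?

2

YX·sin X = 36.2·sin(30.6°) ≈ 18.43.
Since YX sin X < ZY < YX (18.43 < 20.5 < 36.2), two triangles exist.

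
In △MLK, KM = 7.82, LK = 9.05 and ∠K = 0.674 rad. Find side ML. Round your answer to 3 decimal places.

By the law of cosines, ML² = LK² + KM² − 2·LK·KM·cos K = 32.464, so ML ≈ 5.6977.

5.698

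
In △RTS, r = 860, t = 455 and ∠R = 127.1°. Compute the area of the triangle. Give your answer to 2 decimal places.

Law of sines: sin T = t·sin R/r ≈ 0.42198.
Since r ≥ t, only the acute value applies: ∠T ≈ 24.96°.
Then ∠S = 180° − ∠R − ∠T ≈ 27.94°.
Law of sines gives s = r·sin S/sin R ≈ 505.22.
Area = ½·r·t·sin S ≈ 91673.

91672.66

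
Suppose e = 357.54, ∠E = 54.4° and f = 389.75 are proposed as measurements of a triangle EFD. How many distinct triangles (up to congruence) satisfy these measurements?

f·sin E = 389.75·sin(54.4°) ≈ 316.9.
Since f sin E < e < f (316.9 < 357.54 < 389.75), two triangles exist.

2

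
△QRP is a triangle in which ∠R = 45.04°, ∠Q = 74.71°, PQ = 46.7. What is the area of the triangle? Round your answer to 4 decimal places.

The third angle is ∠P = 180° − ∠Q − ∠R = 60.25°.
Law of sines: RP = PQ·sin Q/sin R ≈ 63.662.
Law of sines: QR = PQ·sin P/sin R ≈ 57.299.
Area = ½·PQ·RP·sin P ≈ 1290.6.

area ≈ 1290.5766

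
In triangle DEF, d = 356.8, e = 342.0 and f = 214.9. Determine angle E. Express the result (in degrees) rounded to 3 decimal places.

By the law of cosines, cos E = (f² + d² − e²) / (2·f·d) ≈ 0.36859, so ∠E ≈ 68.37°.

∠E ≈ 68.371°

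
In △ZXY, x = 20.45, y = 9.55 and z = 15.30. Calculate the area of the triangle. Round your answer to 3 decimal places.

Semiperimeter s = (15.3 + 20.45 + 9.55)/2 = 22.65.
Heron's formula: area = √(22.65·7.35·2.2·13.1) ≈ 69.267.

69.267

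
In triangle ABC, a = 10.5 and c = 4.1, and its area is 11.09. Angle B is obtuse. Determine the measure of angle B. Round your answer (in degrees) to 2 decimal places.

148.99

From area = ½·c·a·sin B, we get sin B = 2·area/(c·a) ≈ 0.51521.
Taking the obtuse solution, ∠B ≈ 148.99°.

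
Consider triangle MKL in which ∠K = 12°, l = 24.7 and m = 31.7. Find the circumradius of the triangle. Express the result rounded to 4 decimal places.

21.9385

By the law of cosines, k² = l² + m² − 2·l·m·cos K = 83.22, so k ≈ 9.1225.
Area = ½·l·m·sin K ≈ 81.396.
Circumradius = k/(2 sin K) ≈ 21.938.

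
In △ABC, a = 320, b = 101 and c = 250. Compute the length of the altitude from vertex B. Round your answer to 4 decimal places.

Semiperimeter s = (320 + 101 + 250)/2 = 335.5.
Heron's formula: area = √(335.5·15.5·234.5·85.5) ≈ 10211.
The altitude from B has length 2·area/b ≈ 202.2.

h_B ≈ 202.1972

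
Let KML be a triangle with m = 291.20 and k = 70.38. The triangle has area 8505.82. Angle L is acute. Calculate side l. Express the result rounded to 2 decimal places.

From area = ½·k·m·sin L, we get sin L = 2·area/(k·m) ≈ 0.83005.
Taking the acute solution, ∠L ≈ 0.979 rad.
Law of cosines then gives l ≈ 258.63.

258.63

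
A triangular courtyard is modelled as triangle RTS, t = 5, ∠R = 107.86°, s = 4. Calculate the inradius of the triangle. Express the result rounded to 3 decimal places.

By the law of cosines, r² = t² + s² − 2·t·s·cos R = 53.268, so r ≈ 7.2985.
Area = ½·t·s·sin R ≈ 9.5181.
Semiperimeter p = (7.2985+5+4)/2 = 8.1492.
Inradius = area/p = 9.5181/8.1492 ≈ 1.168.

1.168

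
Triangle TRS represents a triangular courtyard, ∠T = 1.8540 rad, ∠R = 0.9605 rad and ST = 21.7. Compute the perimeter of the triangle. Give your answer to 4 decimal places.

perimeter ≈ 55.6333

The third angle is ∠S = π − ∠T − ∠R = 0.3271 rad.
Law of sines: RS = ST·sin T/sin R ≈ 25.425.
Law of sines: TR = ST·sin S/sin R ≈ 8.5079.
Semiperimeter s = (25.425+21.7+8.5079)/2 = 27.817.
Perimeter = 25.425 + 21.7 + 8.5079 = 55.633.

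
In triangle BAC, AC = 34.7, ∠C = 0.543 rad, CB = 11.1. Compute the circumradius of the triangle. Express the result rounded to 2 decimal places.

By the law of cosines, BA² = AC² + CB² − 2·AC·CB·cos C = 667.76, so BA ≈ 25.841.
Area = ½·AC·CB·sin C ≈ 99.51.
Circumradius = BA/(2 sin C) ≈ 25.006.

R ≈ 25.01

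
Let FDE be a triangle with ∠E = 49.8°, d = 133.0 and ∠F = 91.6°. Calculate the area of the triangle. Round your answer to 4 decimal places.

10823.8195

The third angle is ∠D = 180° − ∠E − ∠F = 38.60°.
Law of sines: f = d·sin F/sin D ≈ 213.1.
Law of sines: e = d·sin E/sin D ≈ 162.83.
Area = ½·d·f·sin E ≈ 10824.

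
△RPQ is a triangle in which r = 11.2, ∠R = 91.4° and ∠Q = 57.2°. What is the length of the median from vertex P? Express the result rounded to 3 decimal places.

The third angle is ∠P = 180° − ∠Q − ∠R = 31.40°.
Law of sines: p = r·sin P/sin R ≈ 5.8371.
Law of sines: q = r·sin Q/sin R ≈ 9.4172.
Median from P: ½√(2·q² + 2·r² − p²) ≈ 9.9269.

m_P ≈ 9.927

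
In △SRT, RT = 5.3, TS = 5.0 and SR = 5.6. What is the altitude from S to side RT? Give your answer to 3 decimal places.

h_S ≈ 4.560

Semiperimeter s = (5.3 + 5 + 5.6)/2 = 7.95.
Heron's formula: area = √(7.95·2.65·2.95·2.35) ≈ 12.085.
The altitude from S has length 2·area/RT ≈ 4.5604.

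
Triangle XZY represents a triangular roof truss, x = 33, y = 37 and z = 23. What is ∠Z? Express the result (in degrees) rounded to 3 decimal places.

37.821

By the law of cosines, cos Z = (y² + x² − z²) / (2·y·x) ≈ 0.78993, so ∠Z ≈ 37.82°.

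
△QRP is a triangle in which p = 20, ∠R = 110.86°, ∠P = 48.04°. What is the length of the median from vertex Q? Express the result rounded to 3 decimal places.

The third angle is ∠Q = 180° − ∠R − ∠P = 21.10°.
Law of sines: q = p·sin Q/sin P ≈ 9.6824.
Law of sines: r = p·sin R/sin P ≈ 25.133.
Median from Q: ½√(2·r² + 2·p² − q²) ≈ 22.19.

22.190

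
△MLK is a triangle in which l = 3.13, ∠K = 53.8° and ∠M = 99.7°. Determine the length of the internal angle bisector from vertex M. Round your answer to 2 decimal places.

t_M ≈ 2.60

The third angle is ∠L = 180° − ∠K − ∠M = 26.50°.
Law of sines: m = l·sin M/sin L ≈ 6.9145.
Law of sines: k = l·sin K/sin L ≈ 5.6607.
The bisector from M has length 2·l·k·cos(∠M/2)/(l+k) ≈ 2.5992.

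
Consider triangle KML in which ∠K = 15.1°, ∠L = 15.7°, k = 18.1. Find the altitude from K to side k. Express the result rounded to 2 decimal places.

The third angle is ∠M = 180° − ∠L − ∠K = 149.20°.
Law of sines: m = k·sin M/sin K ≈ 35.577.
Law of sines: l = k·sin L/sin K ≈ 18.801.
Area = ½·k·m·sin L ≈ 87.126.
The altitude from K has length 2·area/k ≈ 9.6272.

h_K ≈ 9.63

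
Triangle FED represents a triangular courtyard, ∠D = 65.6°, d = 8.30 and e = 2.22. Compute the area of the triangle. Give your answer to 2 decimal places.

Law of sines: sin E = e·sin D/d ≈ 0.24358.
Since d ≥ e, only the acute value applies: ∠E ≈ 14.10°.
Then ∠F = 180° − ∠D − ∠E ≈ 100.30°.
Law of sines gives f = d·sin F/sin D ≈ 8.9671.
Area = ½·d·e·sin F ≈ 9.0645.

9.06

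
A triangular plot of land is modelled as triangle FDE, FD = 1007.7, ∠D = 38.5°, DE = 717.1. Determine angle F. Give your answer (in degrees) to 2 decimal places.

By the law of cosines, EF² = FD² + DE² − 2·FD·DE·cos D = 3.9863e+05, so EF ≈ 631.37.
Law of cosines again: cos F = (EF² + FD² − DE²)/(2·EF·FD) ≈ 0.70718, so ∠F ≈ 44.99°.

44.99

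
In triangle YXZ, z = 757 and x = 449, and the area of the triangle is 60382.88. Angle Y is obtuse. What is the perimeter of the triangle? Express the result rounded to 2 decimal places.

perimeter ≈ 2393.47

From area = ½·x·z·sin Y, we get sin Y = 2·area/(x·z) ≈ 0.35531.
Taking the obtuse solution, ∠Y ≈ 159.19°.
Law of cosines then gives y ≈ 1187.5.
Perimeter = 1187.5 + 449 + 757 = 2393.5.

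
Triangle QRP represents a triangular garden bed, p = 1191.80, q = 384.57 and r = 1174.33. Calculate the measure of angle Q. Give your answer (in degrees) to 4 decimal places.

∠Q ≈ 18.6887°

By the law of cosines, cos Q = (r² + p² − q²) / (2·r·p) ≈ 0.94727, so ∠Q ≈ 18.69°.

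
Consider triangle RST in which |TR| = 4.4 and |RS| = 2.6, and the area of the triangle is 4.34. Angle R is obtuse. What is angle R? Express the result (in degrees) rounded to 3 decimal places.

130.647

From area = ½·|TR|·|RS|·sin R, we get sin R = 2·area/(|TR|·|RS|) ≈ 0.75874.
Taking the obtuse solution, ∠R ≈ 130.65°.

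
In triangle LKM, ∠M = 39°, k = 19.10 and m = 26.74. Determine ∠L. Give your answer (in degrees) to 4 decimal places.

114.2875

Law of sines: sin K = k·sin M/m ≈ 0.44951.
Since m ≥ k, only the acute value applies: ∠K ≈ 26.71°.
Then ∠L = 180° − ∠M − ∠K ≈ 114.29°.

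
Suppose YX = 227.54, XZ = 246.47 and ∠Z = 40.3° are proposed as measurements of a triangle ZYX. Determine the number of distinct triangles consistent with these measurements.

2

XZ·sin Z = 246.47·sin(40.3°) ≈ 159.4.
Since XZ sin Z < YX < XZ (159.4 < 227.54 < 246.47), two triangles exist.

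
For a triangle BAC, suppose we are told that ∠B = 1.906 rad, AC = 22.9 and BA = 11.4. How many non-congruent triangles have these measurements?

1

BA·sin B = 11.4·sin(1.906 rad) ≈ 10.77.
Since ∠B is not acute, a triangle exists only if AC > BA; here AC > BA, so there is exactly one triangle.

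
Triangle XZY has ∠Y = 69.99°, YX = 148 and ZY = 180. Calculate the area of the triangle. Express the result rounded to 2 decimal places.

12515.91

Area = ½·ZY·YX·sin Y ≈ 12516.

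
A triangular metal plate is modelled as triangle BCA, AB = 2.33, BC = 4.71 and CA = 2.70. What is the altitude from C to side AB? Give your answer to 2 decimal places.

h_C ≈ 1.78

Semiperimeter s = (2.7 + 2.33 + 4.71)/2 = 4.87.
Heron's formula: area = √(4.87·2.17·2.54·0.16) ≈ 2.0724.
The altitude from C has length 2·area/AB ≈ 1.7789.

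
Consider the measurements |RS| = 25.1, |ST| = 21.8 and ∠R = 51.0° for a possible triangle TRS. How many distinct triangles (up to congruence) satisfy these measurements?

2

|RS|·sin R = 25.1·sin(51.0°) ≈ 19.51.
Since |RS| sin R < |ST| < |RS| (19.51 < 21.8 < 25.1), two triangles exist.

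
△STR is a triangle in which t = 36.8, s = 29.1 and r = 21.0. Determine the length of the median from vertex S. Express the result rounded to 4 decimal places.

m_S ≈ 26.1900

Median from S: ½√(2·t² + 2·r² − s²) ≈ 26.19.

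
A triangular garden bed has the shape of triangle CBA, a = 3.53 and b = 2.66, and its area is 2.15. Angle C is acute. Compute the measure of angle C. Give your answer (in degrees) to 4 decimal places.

27.2545

From area = ½·b·a·sin C, we get sin C = 2·area/(b·a) ≈ 0.45794.
Taking the acute solution, ∠C ≈ 27.25°.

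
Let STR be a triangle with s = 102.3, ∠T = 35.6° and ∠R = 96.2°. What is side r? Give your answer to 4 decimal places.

136.4251

The third angle is ∠S = 180° − ∠T − ∠R = 48.20°.
Law of sines: r = s·sin R/sin S ≈ 136.43.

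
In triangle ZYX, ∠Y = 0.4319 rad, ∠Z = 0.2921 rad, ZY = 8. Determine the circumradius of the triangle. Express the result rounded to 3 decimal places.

R ≈ 6.039

The third angle is ∠X = π − ∠Z − ∠Y = 2.4176 rad.
Law of sines: YX = ZY·sin Z/sin X ≈ 3.4779.
Law of sines: XZ = ZY·sin Y/sin X ≈ 5.0556.
Circumradius = ZY/(2 sin X) ≈ 6.0388.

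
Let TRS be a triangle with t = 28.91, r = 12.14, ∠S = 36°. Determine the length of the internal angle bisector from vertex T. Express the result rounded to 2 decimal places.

By the law of cosines, s² = t² + r² − 2·t·r·cos S = 415.29, so s ≈ 20.379.
Law of cosines again: cos T = (r² + s² − t²)/(2·r·s) ≈ -0.55198, so ∠T ≈ 123.50°.
The bisector from T has length 2·r·s·cos(∠T/2)/(r+s) ≈ 7.2015.

7.20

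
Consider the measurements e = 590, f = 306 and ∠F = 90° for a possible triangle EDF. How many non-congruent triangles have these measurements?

0

e·sin F = 590·sin(90°) ≈ 590.
Since ∠F is not acute, a triangle exists only if f > e; here f ≤ e, so there is no triangle.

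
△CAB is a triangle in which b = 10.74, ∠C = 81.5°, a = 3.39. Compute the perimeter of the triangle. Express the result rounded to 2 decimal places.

By the law of cosines, c² = a² + b² − 2·a·b·cos C = 116.08, so c ≈ 10.774.
Semiperimeter s = (10.774+3.39+10.74)/2 = 12.452.
Perimeter = 10.774 + 3.39 + 10.74 = 24.904.

perimeter ≈ 24.90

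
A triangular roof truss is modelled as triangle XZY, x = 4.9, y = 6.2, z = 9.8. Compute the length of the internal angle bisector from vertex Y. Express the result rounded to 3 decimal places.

t_Y ≈ 6.283

By the law of cosines, cos Y = (x² + z² − y²) / (2·x·z) ≈ 0.84975, so ∠Y ≈ 31.82°.
The bisector from Y has length 2·x·z·cos(∠Y/2)/(x+z) ≈ 6.2831.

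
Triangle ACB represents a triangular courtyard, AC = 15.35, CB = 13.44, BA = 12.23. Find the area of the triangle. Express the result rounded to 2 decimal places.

Semiperimeter s = (13.44 + 12.23 + 15.35)/2 = 20.51.
Heron's formula: area = √(20.51·7.07·8.28·5.16) ≈ 78.71.

78.71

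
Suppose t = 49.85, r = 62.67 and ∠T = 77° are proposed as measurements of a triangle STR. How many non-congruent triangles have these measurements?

0

r·sin T = 62.67·sin(77°) ≈ 61.06.
Since t = 49.85 < 61.06 = r sin T, no triangle exists.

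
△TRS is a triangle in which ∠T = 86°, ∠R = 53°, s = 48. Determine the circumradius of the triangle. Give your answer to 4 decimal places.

36.5821

The third angle is ∠S = 180° − ∠T − ∠R = 41.00°.
Law of sines: t = s·sin T/sin S ≈ 72.986.
Law of sines: r = s·sin R/sin S ≈ 58.431.
Circumradius = s/(2 sin S) ≈ 36.582.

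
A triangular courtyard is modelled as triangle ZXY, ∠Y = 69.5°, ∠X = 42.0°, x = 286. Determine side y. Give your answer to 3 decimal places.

400.353

The third angle is ∠Z = 180° − ∠X − ∠Y = 68.50°.
Law of sines: y = x·sin Y/sin X ≈ 400.35.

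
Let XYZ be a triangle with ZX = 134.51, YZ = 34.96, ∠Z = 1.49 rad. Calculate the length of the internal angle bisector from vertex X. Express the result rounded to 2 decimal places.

By the law of cosines, XY² = YZ² + ZX² − 2·YZ·ZX·cos Z = 18556, so XY ≈ 136.22.
Law of cosines again: cos X = (ZX² + XY² − YZ²)/(2·ZX·XY) ≈ 0.96673, so ∠X ≈ 0.259 rad.
The bisector from X has length 2·ZX·XY·cos(∠X/2)/(ZX+XY) ≈ 134.23.

134.23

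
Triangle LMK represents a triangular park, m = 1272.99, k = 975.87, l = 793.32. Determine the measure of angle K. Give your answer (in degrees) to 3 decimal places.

By the law of cosines, cos K = (l² + m² − k²) / (2·l·m) ≈ 0.64242, so ∠K ≈ 50.03°.

∠K ≈ 50.028°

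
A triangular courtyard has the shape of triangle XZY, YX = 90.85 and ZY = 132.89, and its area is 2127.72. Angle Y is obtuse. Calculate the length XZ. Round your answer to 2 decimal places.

From area = ½·ZY·YX·sin Y, we get sin Y = 2·area/(ZY·YX) ≈ 0.35247.
Taking the obtuse solution, ∠Y ≈ 159.36°.
Law of cosines then gives XZ ≈ 220.25.

220.25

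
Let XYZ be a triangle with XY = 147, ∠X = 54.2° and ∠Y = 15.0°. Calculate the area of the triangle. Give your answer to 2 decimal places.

2426.19

The third angle is ∠Z = 180° − ∠X − ∠Y = 110.80°.
Law of sines: YZ = XY·sin X/sin Z ≈ 127.54.
Law of sines: ZX = XY·sin Y/sin Z ≈ 40.699.
Area = ½·XY·YZ·sin Y ≈ 2426.2.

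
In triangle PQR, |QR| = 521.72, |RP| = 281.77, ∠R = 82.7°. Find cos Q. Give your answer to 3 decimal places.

By the law of cosines, |PQ|² = |QR|² + |RP|² − 2·|QR|·|RP|·cos R = 3.1423e+05, so |PQ| ≈ 560.56.
Law of cosines again: cos Q = (|PQ|² + |QR|² − |RP|²)/(2·|PQ|·|QR|) ≈ 0.86684, so ∠Q ≈ 29.91°.

0.867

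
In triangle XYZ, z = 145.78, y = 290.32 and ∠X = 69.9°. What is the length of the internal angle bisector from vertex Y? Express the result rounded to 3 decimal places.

t_Y ≈ 145.790

By the law of cosines, x² = y² + z² − 2·y·z·cos X = 76448, so x ≈ 276.49.
Law of cosines again: cos Y = (z² + x² − y²)/(2·z·x) ≈ 0.16640, so ∠Y ≈ 80.42°.
The bisector from Y has length 2·z·x·cos(∠Y/2)/(z+x) ≈ 145.79.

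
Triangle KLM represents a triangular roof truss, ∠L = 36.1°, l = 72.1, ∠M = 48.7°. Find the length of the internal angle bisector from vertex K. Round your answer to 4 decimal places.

The third angle is ∠K = 180° − ∠L − ∠M = 95.20°.
Law of sines: k = l·sin K/sin L ≈ 121.87.
Law of sines: m = l·sin M/sin L ≈ 91.932.
The bisector from K has length 2·l·m·cos(∠K/2)/(l+m) ≈ 54.495.

54.4952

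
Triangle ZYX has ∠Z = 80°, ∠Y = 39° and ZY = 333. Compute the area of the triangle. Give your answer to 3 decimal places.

39288.231

The third angle is ∠X = 180° − ∠Z − ∠Y = 61.00°.
Law of sines: YX = ZY·sin Z/sin X ≈ 374.95.
Law of sines: XZ = ZY·sin Y/sin X ≈ 239.61.
Area = ½·ZY·YX·sin Y ≈ 39288.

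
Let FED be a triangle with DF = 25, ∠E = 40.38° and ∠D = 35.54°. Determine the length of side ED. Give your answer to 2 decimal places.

37.43

The third angle is ∠F = 180° − ∠E − ∠D = 104.08°.
Law of sines: ED = DF·sin F/sin E ≈ 37.43.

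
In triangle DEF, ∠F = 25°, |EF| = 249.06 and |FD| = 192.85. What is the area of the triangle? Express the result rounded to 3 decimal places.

Area = ½·|EF|·|FD|·sin F ≈ 10149.

10149.436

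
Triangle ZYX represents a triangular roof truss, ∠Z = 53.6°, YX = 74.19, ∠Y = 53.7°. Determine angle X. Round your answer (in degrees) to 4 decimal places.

The third angle is ∠X = 180° − ∠Z − ∠Y = 72.70°.

∠X ≈ 72.7000°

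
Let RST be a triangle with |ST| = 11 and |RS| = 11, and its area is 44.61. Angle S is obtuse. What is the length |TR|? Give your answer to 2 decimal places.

From area = ½·|RS|·|ST|·sin S, we get sin S = 2·area/(|RS|·|ST|) ≈ 0.73736.
Taking the obtuse solution, ∠S ≈ 132.49°.
Law of cosines then gives |TR| ≈ 20.136.

20.14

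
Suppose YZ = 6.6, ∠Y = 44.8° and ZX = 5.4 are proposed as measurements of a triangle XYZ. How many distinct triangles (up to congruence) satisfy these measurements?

YZ·sin Y = 6.6·sin(44.8°) ≈ 4.651.
Since YZ sin Y < ZX < YZ (4.651 < 5.4 < 6.6), two triangles exist.

2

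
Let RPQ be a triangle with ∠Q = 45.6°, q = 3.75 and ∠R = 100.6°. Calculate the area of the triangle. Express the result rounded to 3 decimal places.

The third angle is ∠P = 180° − ∠Q − ∠R = 33.80°.
Law of sines: r = q·sin R/sin Q ≈ 5.1591.
Law of sines: p = q·sin P/sin Q ≈ 2.9198.
Area = ½·q·r·sin P ≈ 5.3812.

5.381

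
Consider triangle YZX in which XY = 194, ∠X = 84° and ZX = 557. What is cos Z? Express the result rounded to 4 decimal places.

cos Z ≈ 0.9410

By the law of cosines, YZ² = ZX² + XY² − 2·ZX·XY·cos X = 3.2529e+05, so YZ ≈ 570.35.
Law of cosines again: cos Z = (YZ² + ZX² − XY²)/(2·YZ·ZX) ≈ 0.94105, so ∠Z ≈ 19.77°.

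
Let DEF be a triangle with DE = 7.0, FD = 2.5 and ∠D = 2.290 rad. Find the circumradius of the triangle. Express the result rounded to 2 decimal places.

5.88

By the law of cosines, EF² = FD² + DE² − 2·FD·DE·cos D = 78.308, so EF ≈ 8.8492.
Area = ½·FD·DE·sin D ≈ 6.5829.
Circumradius = EF/(2 sin D) ≈ 5.8812.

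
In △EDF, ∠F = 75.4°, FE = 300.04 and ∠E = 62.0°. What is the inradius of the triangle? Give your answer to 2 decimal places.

101.43

The third angle is ∠D = 180° − ∠F − ∠E = 42.60°.
Law of sines: DF = FE·sin E/sin D ≈ 391.39.
Law of sines: ED = FE·sin F/sin D ≈ 428.96.
Area = ½·FE·DF·sin F ≈ 56820.
Semiperimeter s = (391.39+300.04+428.96)/2 = 560.19.
Inradius = area/s = 56820/560.19 ≈ 101.43.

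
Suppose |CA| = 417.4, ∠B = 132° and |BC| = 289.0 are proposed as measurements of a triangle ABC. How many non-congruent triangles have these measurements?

1

|BC|·sin B = 289.0·sin(132°) ≈ 214.8.
Since ∠B is not acute, a triangle exists only if |CA| > |BC|; here |CA| > |BC|, so there is exactly one triangle.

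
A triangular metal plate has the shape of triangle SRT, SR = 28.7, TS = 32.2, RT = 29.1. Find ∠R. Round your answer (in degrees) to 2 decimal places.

67.71

By the law of cosines, cos R = (SR² + RT² − TS²) / (2·SR·RT) ≈ 0.37936, so ∠R ≈ 67.71°.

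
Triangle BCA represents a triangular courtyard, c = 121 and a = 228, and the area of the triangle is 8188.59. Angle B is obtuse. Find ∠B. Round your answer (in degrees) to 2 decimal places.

143.58

From area = ½·c·a·sin B, we get sin B = 2·area/(c·a) ≈ 0.59363.
Taking the obtuse solution, ∠B ≈ 143.58°.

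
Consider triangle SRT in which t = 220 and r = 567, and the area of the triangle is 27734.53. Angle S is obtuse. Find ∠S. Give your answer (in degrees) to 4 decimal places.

From area = ½·r·t·sin S, we get sin S = 2·area/(r·t) ≈ 0.44468.
Taking the obtuse solution, ∠S ≈ 153.60°.

∠S ≈ 153.5973°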